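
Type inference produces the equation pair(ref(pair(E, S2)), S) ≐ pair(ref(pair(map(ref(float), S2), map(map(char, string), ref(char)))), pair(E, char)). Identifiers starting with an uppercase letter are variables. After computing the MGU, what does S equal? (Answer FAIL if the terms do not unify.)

Decompose pair/2: ref(pair(E, S2)) ≐ ref(pair(map(ref(float), S2), map(map(char, string), ref(char)))),  S ≐ pair(E, char).
Decompose ref/1: pair(E, S2) ≐ pair(map(ref(float), S2), map(map(char, string), ref(char))).
Decompose pair/2: E ≐ map(ref(float), S2),  S2 ≐ map(map(char, string), ref(char)).
Bind E := map(ref(float), S2); substituting into the one remaining equation that mentions E gives: S ≐ pair(map(ref(float), S2), char).
Bind S2 := map(map(char, string), ref(char)); substituting into the remaining equation gives: S ≐ pair(map(ref(float), map(map(char, string), ref(char))), char). Substituting into the earlier binding gives E := map(ref(float), map(map(char, string), ref(char))).
Bind S := pair(map(ref(float), map(map(char, string), ref(char))), char).
MGU = { E := map(ref(float), map(map(char, string), ref(char))), S2 := map(map(char, string), ref(char)), S := pair(map(ref(float), map(map(char, string), ref(char))), char) }, so S := pair(map(ref(float), map(map(char, string), ref(char))), char).

pair(map(ref(float), map(map(char, string), ref(char))), char)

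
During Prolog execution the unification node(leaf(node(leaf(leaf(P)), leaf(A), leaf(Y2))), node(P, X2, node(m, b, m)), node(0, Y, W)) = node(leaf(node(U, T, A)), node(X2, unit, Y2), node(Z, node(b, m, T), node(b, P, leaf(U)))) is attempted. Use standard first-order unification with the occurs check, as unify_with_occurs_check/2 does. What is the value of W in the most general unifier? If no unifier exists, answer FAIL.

Decompose node/3: leaf(node(leaf(leaf(P)), leaf(A), leaf(Y2))) = leaf(node(U, T, A)),  node(P, X2, node(m, b, m)) = node(X2, unit, Y2),  node(0, Y, W) = node(Z, node(b, m, T), node(b, P, leaf(U))).
Decompose leaf/1: node(leaf(leaf(P)), leaf(A), leaf(Y2)) = node(U, T, A).
Decompose node/3: leaf(leaf(P)) = U,  leaf(A) = T,  leaf(Y2) = A.
Bind U := leaf(leaf(P)); substituting into the one remaining equation that mentions U gives: node(0, Y, W) = node(Z, node(b, m, T), node(b, P, leaf(leaf(leaf(P))))).
Bind T := leaf(A); substituting into the one remaining equation that mentions T gives: node(0, Y, W) = node(Z, node(b, m, leaf(A)), node(b, P, leaf(leaf(leaf(P))))).
Bind A := leaf(Y2); substituting into the one remaining equation that mentions A gives: node(0, Y, W) = node(Z, node(b, m, leaf(leaf(Y2))), node(b, P, leaf(leaf(leaf(P))))). Substituting into the earlier binding gives T := leaf(leaf(Y2)).
Decompose node/3: P = X2,  X2 = unit,  node(m, b, m) = Y2.
Bind P := X2; substituting into the one remaining equation that mentions P gives: node(0, Y, W) = node(Z, node(b, m, leaf(leaf(Y2))), node(b, X2, leaf(leaf(leaf(X2))))). Substituting into the earlier binding gives U := leaf(leaf(X2)).
Bind X2 := unit; substituting into the one remaining equation that mentions X2 gives: node(0, Y, W) = node(Z, node(b, m, leaf(leaf(Y2))), node(b, unit, leaf(leaf(leaf(unit))))). Substituting into the earlier bindings gives U := leaf(leaf(unit)), P := unit.
Bind Y2 := node(m, b, m); substituting into the remaining equation gives: node(0, Y, W) = node(Z, node(b, m, leaf(leaf(node(m, b, m)))), node(b, unit, leaf(leaf(leaf(unit))))). Substituting into the earlier bindings gives T := leaf(leaf(node(m, b, m))), A := leaf(node(m, b, m)).
Decompose node/3: 0 = Z,  Y = node(b, m, leaf(leaf(node(m, b, m)))),  W = node(b, unit, leaf(leaf(leaf(unit)))).
Bind Z := 0; no other remaining equation mentions Z.
Bind Y := node(b, m, leaf(leaf(node(m, b, m)))); no other remaining equation mentions Y.
Bind W := node(b, unit, leaf(leaf(leaf(unit)))).
MGU = { U -> leaf(leaf(unit)), T -> leaf(leaf(node(m, b, m))), A -> leaf(node(m, b, m)), P -> unit, X2 -> unit, Y2 -> node(m, b, m), Z -> 0, Y -> node(b, m, leaf(leaf(node(m, b, m)))), W -> node(b, unit, leaf(leaf(leaf(unit)))) }, so W -> node(b, unit, leaf(leaf(leaf(unit)))).

node(b, unit, leaf(leaf(leaf(unit))))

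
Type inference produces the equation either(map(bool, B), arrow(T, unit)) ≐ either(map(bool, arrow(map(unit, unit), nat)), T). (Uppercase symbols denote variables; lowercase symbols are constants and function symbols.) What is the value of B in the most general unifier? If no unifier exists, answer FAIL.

Decompose either/2: map(bool, B) ≐ map(bool, arrow(map(unit, unit), nat)),  arrow(T, unit) ≐ T.
Decompose map/2: bool ≐ bool,  B ≐ arrow(map(unit, unit), nat).
Delete trivial equation bool ≐ bool.
Bind B := arrow(map(unit, unit), nat); no other remaining equation mentions B.
Occurs check fails: T occurs in arrow(T, unit); the equation T ≐ arrow(T, unit) has no finite solution.

FAIL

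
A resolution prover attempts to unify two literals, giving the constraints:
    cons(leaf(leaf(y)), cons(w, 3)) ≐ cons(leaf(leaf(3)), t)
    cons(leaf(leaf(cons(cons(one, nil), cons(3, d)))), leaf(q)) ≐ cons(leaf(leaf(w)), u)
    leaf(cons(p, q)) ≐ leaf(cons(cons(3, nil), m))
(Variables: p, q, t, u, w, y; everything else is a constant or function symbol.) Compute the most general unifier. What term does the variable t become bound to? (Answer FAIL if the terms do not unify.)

Decompose cons/2: leaf(leaf(y)) ≐ leaf(leaf(3)),  cons(w, 3) ≐ t.
Decompose leaf/1: leaf(y) ≐ leaf(3).
Decompose leaf/1: y ≐ 3.
Bind y := 3; no other remaining equation mentions y.
Bind t := cons(w, 3); no other remaining equation mentions t.
Decompose cons/2: leaf(leaf(cons(cons(one, nil), cons(3, d)))) ≐ leaf(leaf(w)),  leaf(q) ≐ u.
Decompose leaf/1: leaf(cons(cons(one, nil), cons(3, d))) ≐ leaf(w).
Decompose leaf/1: cons(cons(one, nil), cons(3, d)) ≐ w.
Bind w := cons(cons(one, nil), cons(3, d)); no other remaining equation mentions w. Substituting into the earlier binding gives t := cons(cons(cons(one, nil), cons(3, d)), 3).
Bind u := leaf(q); no other remaining equation mentions u.
Decompose leaf/1: cons(p, q) ≐ cons(cons(3, nil), m).
Decompose cons/2: p ≐ cons(3, nil),  q ≐ m.
Bind p := cons(3, nil); no other remaining equation mentions p.
Bind q := m. Substituting into the earlier binding gives u := leaf(m).
MGU = { y ↦ 3, t ↦ cons(cons(cons(one, nil), cons(3, d)), 3), w ↦ cons(cons(one, nil), cons(3, d)), u ↦ leaf(m), p ↦ cons(3, nil), q ↦ m }, so t ↦ cons(cons(cons(one, nil), cons(3, d)), 3).

cons(cons(cons(one, nil), cons(3, d)), 3)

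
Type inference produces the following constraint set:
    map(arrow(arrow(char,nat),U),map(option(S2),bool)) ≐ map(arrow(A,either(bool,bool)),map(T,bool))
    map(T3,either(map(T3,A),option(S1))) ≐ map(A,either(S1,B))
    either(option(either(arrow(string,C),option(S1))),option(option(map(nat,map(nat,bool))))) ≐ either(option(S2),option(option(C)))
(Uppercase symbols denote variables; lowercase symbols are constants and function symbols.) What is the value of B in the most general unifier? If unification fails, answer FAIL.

Decompose map/2: arrow(arrow(char,nat),U) ≐ arrow(A,either(bool,bool)),  map(option(S2),bool) ≐ map(T,bool).
Decompose arrow/2: arrow(char,nat) ≐ A,  U ≐ either(bool,bool).
Bind A := arrow(char,nat); substituting into the one remaining equation that mentions A gives: map(T3,either(map(T3,arrow(char,nat)),option(S1))) ≐ map(arrow(char,nat),either(S1,B)).
Bind U := either(bool,bool); no other remaining equation mentions U.
Decompose map/2: option(S2) ≐ T,  bool ≐ bool.
Bind T := option(S2); no other remaining equation mentions T.
Delete trivial equation bool ≐ bool.
Decompose map/2: T3 ≐ arrow(char,nat),  either(map(T3,arrow(char,nat)),option(S1)) ≐ either(S1,B).
Bind T3 := arrow(char,nat); substituting into the one remaining equation that mentions T3 gives: either(map(arrow(char,nat),arrow(char,nat)),option(S1)) ≐ either(S1,B).
Decompose either/2: map(arrow(char,nat),arrow(char,nat)) ≐ S1,  option(S1) ≐ B.
Bind S1 := map(arrow(char,nat),arrow(char,nat)); substituting into the remaining equations gives: option(map(arrow(char,nat),arrow(char,nat))) ≐ B,  either(option(either(arrow(string,C),option(map(arrow(char,nat),arrow(char,nat))))),option(option(map(nat,map(nat,bool))))) ≐ either(option(S2),option(option(C))).
Bind B := option(map(arrow(char,nat),arrow(char,nat))); no other remaining equation mentions B.
Decompose either/2: option(either(arrow(string,C),option(map(arrow(char,nat),arrow(char,nat))))) ≐ option(S2),  option(option(map(nat,map(nat,bool)))) ≐ option(option(C)).
Decompose option/1: either(arrow(string,C),option(map(arrow(char,nat),arrow(char,nat)))) ≐ S2.
Bind S2 := either(arrow(string,C),option(map(arrow(char,nat),arrow(char,nat)))); no other remaining equation mentions S2. Substituting into the earlier binding gives T := option(either(arrow(string,C),option(map(arrow(char,nat),arrow(char,nat))))).
Decompose option/1: option(map(nat,map(nat,bool))) ≐ option(C).
Decompose option/1: map(nat,map(nat,bool)) ≐ C.
Bind C := map(nat,map(nat,bool)). Substituting into the earlier bindings gives T := option(either(arrow(string,map(nat,map(nat,bool))),option(map(arrow(char,nat),arrow(char,nat))))), S2 := either(arrow(string,map(nat,map(nat,bool))),option(map(arrow(char,nat),arrow(char,nat)))).
MGU = { A -> arrow(char,nat), U -> either(bool,bool), T -> option(either(arrow(string,map(nat,map(nat,bool))),option(map(arrow(char,nat),arrow(char,nat))))), T3 -> arrow(char,nat), S1 -> map(arrow(char,nat),arrow(char,nat)), B -> option(map(arrow(char,nat),arrow(char,nat))), S2 -> either(arrow(string,map(nat,map(nat,bool))),option(map(arrow(char,nat),arrow(char,nat)))), C -> map(nat,map(nat,bool)) }, so B -> option(map(arrow(char,nat),arrow(char,nat))).

option(map(arrow(char,nat),arrow(char,nat)))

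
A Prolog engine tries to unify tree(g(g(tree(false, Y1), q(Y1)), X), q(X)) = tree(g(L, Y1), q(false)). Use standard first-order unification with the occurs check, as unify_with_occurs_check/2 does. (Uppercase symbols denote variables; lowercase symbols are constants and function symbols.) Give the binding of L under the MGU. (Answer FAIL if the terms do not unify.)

Decompose tree/2: g(g(tree(false, Y1), q(Y1)), X) = g(L, Y1),  q(X) = q(false).
Decompose g/2: g(tree(false, Y1), q(Y1)) = L,  X = Y1.
Bind L := g(tree(false, Y1), q(Y1)); no other remaining equation mentions L.
Bind X := Y1; substituting into the remaining equation gives: q(Y1) = q(false).
Decompose q/1: Y1 = false.
Bind Y1 := false. Substituting into the earlier bindings gives L := g(tree(false, false), q(false)), X := false.
MGU = { L = g(tree(false, false), q(false)), X = false, Y1 = false }, so L = g(tree(false, false), q(false)).

g(tree(false, false), q(false))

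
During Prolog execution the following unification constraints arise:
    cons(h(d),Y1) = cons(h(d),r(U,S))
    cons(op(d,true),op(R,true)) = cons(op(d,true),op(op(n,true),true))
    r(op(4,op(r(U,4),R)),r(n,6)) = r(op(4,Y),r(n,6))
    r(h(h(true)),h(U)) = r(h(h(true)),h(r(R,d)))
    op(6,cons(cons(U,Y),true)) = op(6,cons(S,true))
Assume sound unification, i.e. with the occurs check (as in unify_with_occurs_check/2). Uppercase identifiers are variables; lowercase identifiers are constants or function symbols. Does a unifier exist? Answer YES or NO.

YES

Decompose cons/2: h(d) = h(d),  Y1 = r(U,S).
Delete trivial equation h(d) = h(d).
Bind Y1 := r(U,S); no other remaining equation mentions Y1.
Decompose cons/2: op(d,true) = op(d,true),  op(R,true) = op(op(n,true),true).
Delete trivial equation op(d,true) = op(d,true).
Decompose op/2: R = op(n,true),  true = true.
Bind R := op(n,true); substituting into the 2 remaining equations that mention R gives: r(op(4,op(r(U,4),op(n,true))),r(n,6)) = r(op(4,Y),r(n,6)),  r(h(h(true)),h(U)) = r(h(h(true)),h(r(op(n,true),d))).
Delete trivial equation true = true.
Decompose r/2: op(4,op(r(U,4),op(n,true))) = op(4,Y),  r(n,6) = r(n,6).
Decompose op/2: 4 = 4,  op(r(U,4),op(n,true)) = Y.
Delete trivial equation 4 = 4.
Bind Y := op(r(U,4),op(n,true)); substituting into the one remaining equation that mentions Y gives: op(6,cons(cons(U,op(r(U,4),op(n,true))),true)) = op(6,cons(S,true)).
Delete trivial equation r(n,6) = r(n,6).
Decompose r/2: h(h(true)) = h(h(true)),  h(U) = h(r(op(n,true),d)).
Delete trivial equation h(h(true)) = h(h(true)).
Decompose h/1: U = r(op(n,true),d).
Bind U := r(op(n,true),d); substituting into the remaining equation gives: op(6,cons(cons(r(op(n,true),d),op(r(r(op(n,true),d),4),op(n,true))),true)) = op(6,cons(S,true)). Substituting into the earlier bindings gives Y1 := r(r(op(n,true),d),S), Y := op(r(r(op(n,true),d),4),op(n,true)).
Decompose op/2: 6 = 6,  cons(cons(r(op(n,true),d),op(r(r(op(n,true),d),4),op(n,true))),true) = cons(S,true).
Delete trivial equation 6 = 6.
Decompose cons/2: cons(r(op(n,true),d),op(r(r(op(n,true),d),4),op(n,true))) = S,  true = true.
Bind S := cons(r(op(n,true),d),op(r(r(op(n,true),d),4),op(n,true))); no other remaining equation mentions S. Substituting into the earlier binding gives Y1 := r(r(op(n,true),d),cons(r(op(n,true),d),op(r(r(op(n,true),d),4),op(n,true)))).
Delete trivial equation true = true.
No equations remain and no clash or occurs-check failure arose, so a unifier exists.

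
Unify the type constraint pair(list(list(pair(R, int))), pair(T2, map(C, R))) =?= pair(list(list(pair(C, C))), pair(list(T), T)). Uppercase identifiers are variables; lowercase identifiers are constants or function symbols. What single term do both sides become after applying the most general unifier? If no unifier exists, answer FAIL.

Decompose pair/2: list(list(pair(R, int))) =?= list(list(pair(C, C))),  pair(T2, map(C, R)) =?= pair(list(T), T).
Decompose list/1: list(pair(R, int)) =?= list(pair(C, C)).
Decompose list/1: pair(R, int) =?= pair(C, C).
Decompose pair/2: R =?= C,  int =?= C.
Bind R := C; substituting into the one remaining equation that mentions R gives: pair(T2, map(C, C)) =?= pair(list(T), T).
Bind C := int; substituting into the remaining equation gives: pair(T2, map(int, int)) =?= pair(list(T), T). Substituting into the earlier binding gives R := int.
Decompose pair/2: T2 =?= list(T),  map(int, int) =?= T.
Bind T2 := list(T); no other remaining equation mentions T2.
Bind T := map(int, int). Substituting into the earlier binding gives T2 := list(map(int, int)).
Applying the MGU to either side gives pair(list(list(pair(int, int))), pair(list(map(int, int)), map(int, int))).

pair(list(list(pair(int, int))), pair(list(map(int, int)), map(int, int)))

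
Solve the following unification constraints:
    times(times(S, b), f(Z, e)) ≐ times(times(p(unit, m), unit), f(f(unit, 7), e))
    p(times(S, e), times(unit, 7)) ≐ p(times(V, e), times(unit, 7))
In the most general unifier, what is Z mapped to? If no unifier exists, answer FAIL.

Decompose times/2: times(S, b) ≐ times(p(unit, m), unit),  f(Z, e) ≐ f(f(unit, 7), e).
Decompose times/2: S ≐ p(unit, m),  b ≐ unit.
Bind S := p(unit, m); substituting into the one remaining equation that mentions S gives: p(times(p(unit, m), e), times(unit, 7)) ≐ p(times(V, e), times(unit, 7)).
Clash: constants b and unit differ; no unifier exists.

FAIL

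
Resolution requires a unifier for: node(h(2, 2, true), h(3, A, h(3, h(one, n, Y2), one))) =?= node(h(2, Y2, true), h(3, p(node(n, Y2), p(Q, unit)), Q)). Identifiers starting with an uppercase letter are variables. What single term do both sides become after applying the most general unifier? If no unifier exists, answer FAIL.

Decompose node/2: h(2, 2, true) =?= h(2, Y2, true),  h(3, A, h(3, h(one, n, Y2), one)) =?= h(3, p(node(n, Y2), p(Q, unit)), Q).
Decompose h/3: 2 =?= 2,  2 =?= Y2,  true =?= true.
Delete trivial equation 2 =?= 2.
Bind Y2 := 2; substituting into the one remaining equation that mentions Y2 gives: h(3, A, h(3, h(one, n, 2), one)) =?= h(3, p(node(n, 2), p(Q, unit)), Q).
Delete trivial equation true =?= true.
Decompose h/3: 3 =?= 3,  A =?= p(node(n, 2), p(Q, unit)),  h(3, h(one, n, 2), one) =?= Q.
Delete trivial equation 3 =?= 3.
Bind A := p(node(n, 2), p(Q, unit)); no other remaining equation mentions A.
Bind Q := h(3, h(one, n, 2), one). Substituting into the earlier binding gives A := p(node(n, 2), p(h(3, h(one, n, 2), one), unit)).
Applying the MGU to either side gives node(h(2, 2, true), h(3, p(node(n, 2), p(h(3, h(one, n, 2), one), unit)), h(3, h(one, n, 2), one))).

node(h(2, 2, true), h(3, p(node(n, 2), p(h(3, h(one, n, 2), one), unit)), h(3, h(one, n, 2), one)))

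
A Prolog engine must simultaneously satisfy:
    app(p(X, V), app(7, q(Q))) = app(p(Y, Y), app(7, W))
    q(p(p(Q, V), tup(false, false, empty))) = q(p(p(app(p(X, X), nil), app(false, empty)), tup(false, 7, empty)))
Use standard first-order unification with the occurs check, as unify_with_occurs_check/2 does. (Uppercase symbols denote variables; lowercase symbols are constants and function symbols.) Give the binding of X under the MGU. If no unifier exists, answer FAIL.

FAIL

Decompose app/2: p(X, V) = p(Y, Y),  app(7, q(Q)) = app(7, W).
Decompose p/2: X = Y,  V = Y.
Bind X := Y; substituting into the one remaining equation that mentions X gives: q(p(p(Q, V), tup(false, false, empty))) = q(p(p(app(p(Y, Y), nil), app(false, empty)), tup(false, 7, empty))).
Bind V := Y; substituting into the one remaining equation that mentions V gives: q(p(p(Q, Y), tup(false, false, empty))) = q(p(p(app(p(Y, Y), nil), app(false, empty)), tup(false, 7, empty))).
Decompose app/2: 7 = 7,  q(Q) = W.
Delete trivial equation 7 = 7.
Bind W := q(Q); no other remaining equation mentions W.
Decompose q/1: p(p(Q, Y), tup(false, false, empty)) = p(p(app(p(Y, Y), nil), app(false, empty)), tup(false, 7, empty)).
Decompose p/2: p(Q, Y) = p(app(p(Y, Y), nil), app(false, empty)),  tup(false, false, empty) = tup(false, 7, empty).
Decompose p/2: Q = app(p(Y, Y), nil),  Y = app(false, empty).
Bind Q := app(p(Y, Y), nil); no other remaining equation mentions Q. Substituting into the earlier binding gives W := q(app(p(Y, Y), nil)).
Bind Y := app(false, empty); no other remaining equation mentions Y. Substituting into the earlier bindings gives X := app(false, empty), V := app(false, empty), W := q(app(p(app(false, empty), app(false, empty)), nil)), Q := app(p(app(false, empty), app(false, empty)), nil).
Decompose tup/3: false = false,  false = 7,  empty = empty.
Delete trivial equation false = false.
Clash: constants false and 7 differ; no unifier exists.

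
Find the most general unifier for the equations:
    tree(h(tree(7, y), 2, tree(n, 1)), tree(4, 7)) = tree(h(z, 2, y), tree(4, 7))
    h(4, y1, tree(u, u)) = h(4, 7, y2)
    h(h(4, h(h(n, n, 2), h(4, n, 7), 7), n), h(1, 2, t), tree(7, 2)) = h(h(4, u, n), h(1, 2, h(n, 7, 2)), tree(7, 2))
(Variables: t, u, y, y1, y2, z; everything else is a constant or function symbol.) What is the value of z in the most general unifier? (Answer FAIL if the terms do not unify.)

tree(7, tree(n, 1))

Decompose tree/2: h(tree(7, y), 2, tree(n, 1)) = h(z, 2, y),  tree(4, 7) = tree(4, 7).
Decompose h/3: tree(7, y) = z,  2 = 2,  tree(n, 1) = y.
Bind z := tree(7, y); no other remaining equation mentions z.
Delete trivial equation 2 = 2.
Bind y := tree(n, 1); no other remaining equation mentions y. Substituting into the earlier binding gives z := tree(7, tree(n, 1)).
Delete trivial equation tree(4, 7) = tree(4, 7).
Decompose h/3: 4 = 4,  y1 = 7,  tree(u, u) = y2.
Delete trivial equation 4 = 4.
Bind y1 := 7; no other remaining equation mentions y1.
Bind y2 := tree(u, u); no other remaining equation mentions y2.
Decompose h/3: h(4, h(h(n, n, 2), h(4, n, 7), 7), n) = h(4, u, n),  h(1, 2, t) = h(1, 2, h(n, 7, 2)),  tree(7, 2) = tree(7, 2).
Decompose h/3: 4 = 4,  h(h(n, n, 2), h(4, n, 7), 7) = u,  n = n.
Delete trivial equation 4 = 4.
Bind u := h(h(n, n, 2), h(4, n, 7), 7); no other remaining equation mentions u. Substituting into the earlier binding gives y2 := tree(h(h(n, n, 2), h(4, n, 7), 7), h(h(n, n, 2), h(4, n, 7), 7)).
Delete trivial equation n = n.
Decompose h/3: 1 = 1,  2 = 2,  t = h(n, 7, 2).
Delete trivial equation 1 = 1.
Delete trivial equation 2 = 2.
Bind t := h(n, 7, 2); no other remaining equation mentions t.
Delete trivial equation tree(7, 2) = tree(7, 2).
MGU = { z := tree(7, tree(n, 1)), y := tree(n, 1), y1 := 7, y2 := tree(h(h(n, n, 2), h(4, n, 7), 7), h(h(n, n, 2), h(4, n, 7), 7)), u := h(h(n, n, 2), h(4, n, 7), 7), t := h(n, 7, 2) }, so z := tree(7, tree(n, 1)).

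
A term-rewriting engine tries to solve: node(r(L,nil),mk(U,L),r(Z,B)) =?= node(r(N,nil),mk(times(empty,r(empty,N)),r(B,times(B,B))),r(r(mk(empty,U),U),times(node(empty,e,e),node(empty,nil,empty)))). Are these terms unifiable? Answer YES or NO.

YES

Decompose node/3: r(L,nil) =?= r(N,nil),  mk(U,L) =?= mk(times(empty,r(empty,N)),r(B,times(B,B))),  r(Z,B) =?= r(r(mk(empty,U),U),times(node(empty,e,e),node(empty,nil,empty))).
Decompose r/2: L =?= N,  nil =?= nil.
Bind L := N; substituting into the one remaining equation that mentions L gives: mk(U,N) =?= mk(times(empty,r(empty,N)),r(B,times(B,B))).
Delete trivial equation nil =?= nil.
Decompose mk/2: U =?= times(empty,r(empty,N)),  N =?= r(B,times(B,B)).
Bind U := times(empty,r(empty,N)); substituting into the one remaining equation that mentions U gives: r(Z,B) =?= r(r(mk(empty,times(empty,r(empty,N))),times(empty,r(empty,N))),times(node(empty,e,e),node(empty,nil,empty))).
Bind N := r(B,times(B,B)); substituting into the remaining equation gives: r(Z,B) =?= r(r(mk(empty,times(empty,r(empty,r(B,times(B,B))))),times(empty,r(empty,r(B,times(B,B))))),times(node(empty,e,e),node(empty,nil,empty))). Substituting into the earlier bindings gives L := r(B,times(B,B)), U := times(empty,r(empty,r(B,times(B,B)))).
Decompose r/2: Z =?= r(mk(empty,times(empty,r(empty,r(B,times(B,B))))),times(empty,r(empty,r(B,times(B,B))))),  B =?= times(node(empty,e,e),node(empty,nil,empty)).
Bind Z := r(mk(empty,times(empty,r(empty,r(B,times(B,B))))),times(empty,r(empty,r(B,times(B,B))))); no other remaining equation mentions Z.
Bind B := times(node(empty,e,e),node(empty,nil,empty)). Substituting into the earlier bindings gives L := r(times(node(empty,e,e),node(empty,nil,empty)),times(times(node(empty,e,e),node(empty,nil,empty)),times(node(empty,e,e),node(empty,nil,empty)))), U := times(empty,r(empty,r(times(node(empty,e,e),node(empty,nil,empty)),times(times(node(empty,e,e),node(empty,nil,empty)),times(node(empty,e,e),node(empty,nil,empty)))))), N := r(times(node(empty,e,e),node(empty,nil,empty)),times(times(node(empty,e,e),node(empty,nil,empty)),times(node(empty,e,e),node(empty,nil,empty)))), Z := r(mk(empty,times(empty,r(empty,r(times(node(empty,e,e),node(empty,nil,empty)),times(times(node(empty,e,e),node(empty,nil,empty)),times(node(empty,e,e),node(empty,nil,empty))))))),times(empty,r(empty,r(times(node(empty,e,e),node(empty,nil,empty)),times(times(node(empty,e,e),node(empty,nil,empty)),times(node(empty,e,e),node(empty,nil,empty))))))).
No equations remain and no clash or occurs-check failure arose, so a unifier exists.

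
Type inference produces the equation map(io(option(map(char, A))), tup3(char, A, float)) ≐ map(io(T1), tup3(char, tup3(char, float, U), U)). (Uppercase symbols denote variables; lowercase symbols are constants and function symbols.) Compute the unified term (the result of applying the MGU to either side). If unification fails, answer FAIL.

Decompose map/2: io(option(map(char, A))) ≐ io(T1),  tup3(char, A, float) ≐ tup3(char, tup3(char, float, U), U).
Decompose io/1: option(map(char, A)) ≐ T1.
Bind T1 := option(map(char, A)); no other remaining equation mentions T1.
Decompose tup3/3: char ≐ char,  A ≐ tup3(char, float, U),  float ≐ U.
Delete trivial equation char ≐ char.
Bind A := tup3(char, float, U); no other remaining equation mentions A. Substituting into the earlier binding gives T1 := option(map(char, tup3(char, float, U))).
Bind U := float. Substituting into the earlier bindings gives T1 := option(map(char, tup3(char, float, float))), A := tup3(char, float, float).
Applying the MGU to either side gives map(io(option(map(char, tup3(char, float, float)))), tup3(char, tup3(char, float, float), float)).

map(io(option(map(char, tup3(char, float, float)))), tup3(char, tup3(char, float, float), float))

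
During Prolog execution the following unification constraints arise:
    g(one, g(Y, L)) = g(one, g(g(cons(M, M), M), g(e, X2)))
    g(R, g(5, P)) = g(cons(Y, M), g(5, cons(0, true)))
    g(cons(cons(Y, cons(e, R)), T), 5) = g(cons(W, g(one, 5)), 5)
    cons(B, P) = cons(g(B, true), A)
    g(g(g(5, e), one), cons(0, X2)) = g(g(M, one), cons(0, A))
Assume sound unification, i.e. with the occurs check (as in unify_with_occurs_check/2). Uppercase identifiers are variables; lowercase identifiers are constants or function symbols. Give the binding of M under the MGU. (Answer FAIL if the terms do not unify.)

Decompose g/2: one = one,  g(Y, L) = g(g(cons(M, M), M), g(e, X2)).
Delete trivial equation one = one.
Decompose g/2: Y = g(cons(M, M), M),  L = g(e, X2).
Bind Y := g(cons(M, M), M); substituting into the 2 remaining equations that mention Y gives: g(R, g(5, P)) = g(cons(g(cons(M, M), M), M), g(5, cons(0, true))),  g(cons(cons(g(cons(M, M), M), cons(e, R)), T), 5) = g(cons(W, g(one, 5)), 5).
Bind L := g(e, X2); no other remaining equation mentions L.
Decompose g/2: R = cons(g(cons(M, M), M), M),  g(5, P) = g(5, cons(0, true)).
Bind R := cons(g(cons(M, M), M), M); substituting into the one remaining equation that mentions R gives: g(cons(cons(g(cons(M, M), M), cons(e, cons(g(cons(M, M), M), M))), T), 5) = g(cons(W, g(one, 5)), 5).
Decompose g/2: 5 = 5,  P = cons(0, true).
Delete trivial equation 5 = 5.
Bind P := cons(0, true); substituting into the one remaining equation that mentions P gives: cons(B, cons(0, true)) = cons(g(B, true), A).
Decompose g/2: cons(cons(g(cons(M, M), M), cons(e, cons(g(cons(M, M), M), M))), T) = cons(W, g(one, 5)),  5 = 5.
Decompose cons/2: cons(g(cons(M, M), M), cons(e, cons(g(cons(M, M), M), M))) = W,  T = g(one, 5).
Bind W := cons(g(cons(M, M), M), cons(e, cons(g(cons(M, M), M), M))); no other remaining equation mentions W.
Bind T := g(one, 5); no other remaining equation mentions T.
Delete trivial equation 5 = 5.
Decompose cons/2: B = g(B, true),  cons(0, true) = A.
Occurs check fails: B occurs in g(B, true); the equation B = g(B, true) has no finite solution.

FAIL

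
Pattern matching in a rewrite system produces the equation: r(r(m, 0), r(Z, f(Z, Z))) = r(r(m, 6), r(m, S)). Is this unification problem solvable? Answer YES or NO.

NO

Decompose r/2: r(m, 0) = r(m, 6),  r(Z, f(Z, Z)) = r(m, S).
Decompose r/2: m = m,  0 = 6.
Delete trivial equation m = m.
Clash: constants 0 and 6 differ; no unifier exists.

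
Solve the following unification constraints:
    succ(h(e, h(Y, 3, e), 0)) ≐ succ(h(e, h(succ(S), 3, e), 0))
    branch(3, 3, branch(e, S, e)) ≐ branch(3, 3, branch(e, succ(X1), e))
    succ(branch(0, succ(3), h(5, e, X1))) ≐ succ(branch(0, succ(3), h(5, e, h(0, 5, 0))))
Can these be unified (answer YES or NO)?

YES

Decompose succ/1: h(e, h(Y, 3, e), 0) ≐ h(e, h(succ(S), 3, e), 0).
Decompose h/3: e ≐ e,  h(Y, 3, e) ≐ h(succ(S), 3, e),  0 ≐ 0.
Delete trivial equation e ≐ e.
Decompose h/3: Y ≐ succ(S),  3 ≐ 3,  e ≐ e.
Bind Y := succ(S); no other remaining equation mentions Y.
Delete trivial equation 3 ≐ 3.
Delete trivial equation e ≐ e.
Delete trivial equation 0 ≐ 0.
Decompose branch/3: 3 ≐ 3,  3 ≐ 3,  branch(e, S, e) ≐ branch(e, succ(X1), e).
Delete trivial equation 3 ≐ 3.
Delete trivial equation 3 ≐ 3.
Decompose branch/3: e ≐ e,  S ≐ succ(X1),  e ≐ e.
Delete trivial equation e ≐ e.
Bind S := succ(X1); no other remaining equation mentions S. Substituting into the earlier binding gives Y := succ(succ(X1)).
Delete trivial equation e ≐ e.
Decompose succ/1: branch(0, succ(3), h(5, e, X1)) ≐ branch(0, succ(3), h(5, e, h(0, 5, 0))).
Decompose branch/3: 0 ≐ 0,  succ(3) ≐ succ(3),  h(5, e, X1) ≐ h(5, e, h(0, 5, 0)).
Delete trivial equation 0 ≐ 0.
Delete trivial equation succ(3) ≐ succ(3).
Decompose h/3: 5 ≐ 5,  e ≐ e,  X1 ≐ h(0, 5, 0).
Delete trivial equation 5 ≐ 5.
Delete trivial equation e ≐ e.
Bind X1 := h(0, 5, 0). Substituting into the earlier bindings gives Y := succ(succ(h(0, 5, 0))), S := succ(h(0, 5, 0)).
No equations remain and no clash or occurs-check failure arose, so a unifier exists.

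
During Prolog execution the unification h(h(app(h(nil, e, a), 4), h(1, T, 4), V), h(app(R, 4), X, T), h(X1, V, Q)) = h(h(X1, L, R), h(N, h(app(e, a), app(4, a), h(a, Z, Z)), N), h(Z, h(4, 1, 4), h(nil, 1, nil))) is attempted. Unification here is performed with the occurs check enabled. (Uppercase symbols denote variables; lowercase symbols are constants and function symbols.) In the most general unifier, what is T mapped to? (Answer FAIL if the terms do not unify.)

app(h(4, 1, 4), 4)

Decompose h/3: h(app(h(nil, e, a), 4), h(1, T, 4), V) = h(X1, L, R),  h(app(R, 4), X, T) = h(N, h(app(e, a), app(4, a), h(a, Z, Z)), N),  h(X1, V, Q) = h(Z, h(4, 1, 4), h(nil, 1, nil)).
Decompose h/3: app(h(nil, e, a), 4) = X1,  h(1, T, 4) = L,  V = R.
Bind X1 := app(h(nil, e, a), 4); substituting into the one remaining equation that mentions X1 gives: h(app(h(nil, e, a), 4), V, Q) = h(Z, h(4, 1, 4), h(nil, 1, nil)).
Bind L := h(1, T, 4); no other remaining equation mentions L.
Bind V := R; substituting into the one remaining equation that mentions V gives: h(app(h(nil, e, a), 4), R, Q) = h(Z, h(4, 1, 4), h(nil, 1, nil)).
Decompose h/3: app(R, 4) = N,  X = h(app(e, a), app(4, a), h(a, Z, Z)),  T = N.
Bind N := app(R, 4); substituting into the one remaining equation that mentions N gives: T = app(R, 4).
Bind X := h(app(e, a), app(4, a), h(a, Z, Z)); no other remaining equation mentions X.
Bind T := app(R, 4); no other remaining equation mentions T. Substituting into the earlier binding gives L := h(1, app(R, 4), 4).
Decompose h/3: app(h(nil, e, a), 4) = Z,  R = h(4, 1, 4),  Q = h(nil, 1, nil).
Bind Z := app(h(nil, e, a), 4); no other remaining equation mentions Z. Substituting into the earlier binding gives X := h(app(e, a), app(4, a), h(a, app(h(nil, e, a), 4), app(h(nil, e, a), 4))).
Bind R := h(4, 1, 4); no other remaining equation mentions R. Substituting into the earlier bindings gives L := h(1, app(h(4, 1, 4), 4), 4), V := h(4, 1, 4), N := app(h(4, 1, 4), 4), T := app(h(4, 1, 4), 4).
Bind Q := h(nil, 1, nil).
MGU = { X1 ↦ app(h(nil, e, a), 4), L ↦ h(1, app(h(4, 1, 4), 4), 4), V ↦ h(4, 1, 4), N ↦ app(h(4, 1, 4), 4), X ↦ h(app(e, a), app(4, a), h(a, app(h(nil, e, a), 4), app(h(nil, e, a), 4))), T ↦ app(h(4, 1, 4), 4), Z ↦ app(h(nil, e, a), 4), R ↦ h(4, 1, 4), Q ↦ h(nil, 1, nil) }, so T ↦ app(h(4, 1, 4), 4).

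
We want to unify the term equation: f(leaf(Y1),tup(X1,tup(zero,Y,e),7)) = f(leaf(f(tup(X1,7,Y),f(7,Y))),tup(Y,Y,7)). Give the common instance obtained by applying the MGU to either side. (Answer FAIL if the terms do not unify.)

FAIL

Decompose f/2: leaf(Y1) = leaf(f(tup(X1,7,Y),f(7,Y))),  tup(X1,tup(zero,Y,e),7) = tup(Y,Y,7).
Decompose leaf/1: Y1 = f(tup(X1,7,Y),f(7,Y)).
Bind Y1 := f(tup(X1,7,Y),f(7,Y)); no other remaining equation mentions Y1.
Decompose tup/3: X1 = Y,  tup(zero,Y,e) = Y,  7 = 7.
Bind X1 := Y; no other remaining equation mentions X1. Substituting into the earlier binding gives Y1 := f(tup(Y,7,Y),f(7,Y)).
Occurs check fails: Y occurs in tup(zero,Y,e); the equation Y = tup(zero,Y,e) has no finite solution.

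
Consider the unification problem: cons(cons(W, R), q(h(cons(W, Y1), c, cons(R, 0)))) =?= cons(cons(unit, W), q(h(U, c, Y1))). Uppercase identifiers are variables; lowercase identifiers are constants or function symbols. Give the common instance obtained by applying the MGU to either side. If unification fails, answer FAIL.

Decompose cons/2: cons(W, R) =?= cons(unit, W),  q(h(cons(W, Y1), c, cons(R, 0))) =?= q(h(U, c, Y1)).
Decompose cons/2: W =?= unit,  R =?= W.
Bind W := unit; substituting into the remaining equations gives: R =?= unit,  q(h(cons(unit, Y1), c, cons(R, 0))) =?= q(h(U, c, Y1)).
Bind R := unit; substituting into the remaining equation gives: q(h(cons(unit, Y1), c, cons(unit, 0))) =?= q(h(U, c, Y1)).
Decompose q/1: h(cons(unit, Y1), c, cons(unit, 0)) =?= h(U, c, Y1).
Decompose h/3: cons(unit, Y1) =?= U,  c =?= c,  cons(unit, 0) =?= Y1.
Bind U := cons(unit, Y1); no other remaining equation mentions U.
Delete trivial equation c =?= c.
Bind Y1 := cons(unit, 0). Substituting into the earlier binding gives U := cons(unit, cons(unit, 0)).
Applying the MGU to either side gives cons(cons(unit, unit), q(h(cons(unit, cons(unit, 0)), c, cons(unit, 0)))).

cons(cons(unit, unit), q(h(cons(unit, cons(unit, 0)), c, cons(unit, 0))))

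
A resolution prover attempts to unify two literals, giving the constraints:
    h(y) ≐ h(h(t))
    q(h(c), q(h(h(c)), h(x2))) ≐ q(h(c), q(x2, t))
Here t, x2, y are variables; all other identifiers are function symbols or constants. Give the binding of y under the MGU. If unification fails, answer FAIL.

h(h(h(h(c))))

Decompose h/1: y ≐ h(t).
Bind y := h(t); no other remaining equation mentions y.
Decompose q/2: h(c) ≐ h(c),  q(h(h(c)), h(x2)) ≐ q(x2, t).
Delete trivial equation h(c) ≐ h(c).
Decompose q/2: h(h(c)) ≐ x2,  h(x2) ≐ t.
Bind x2 := h(h(c)); substituting into the remaining equation gives: h(h(h(c))) ≐ t.
Bind t := h(h(h(c))). Substituting into the earlier binding gives y := h(h(h(h(c)))).
MGU = { y -> h(h(h(h(c)))), x2 -> h(h(c)), t -> h(h(h(c))) }, so y -> h(h(h(h(c)))).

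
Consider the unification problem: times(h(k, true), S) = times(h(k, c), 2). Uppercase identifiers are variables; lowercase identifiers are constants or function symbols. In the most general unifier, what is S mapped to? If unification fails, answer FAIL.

Decompose times/2: h(k, true) = h(k, c),  S = 2.
Decompose h/2: k = k,  true = c.
Delete trivial equation k = k.
Clash: constants true and c differ; no unifier exists.

FAIL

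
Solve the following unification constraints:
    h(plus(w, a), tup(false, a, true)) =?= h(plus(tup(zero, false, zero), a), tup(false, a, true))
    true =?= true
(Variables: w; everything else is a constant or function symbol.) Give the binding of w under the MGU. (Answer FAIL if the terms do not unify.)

Decompose h/2: plus(w, a) =?= plus(tup(zero, false, zero), a),  tup(false, a, true) =?= tup(false, a, true).
Decompose plus/2: w =?= tup(zero, false, zero),  a =?= a.
Bind w := tup(zero, false, zero); no other remaining equation mentions w.
Delete trivial equation a =?= a.
Delete trivial equation tup(false, a, true) =?= tup(false, a, true).
Delete trivial equation true =?= true.
MGU = { w -> tup(zero, false, zero) }, so w -> tup(zero, false, zero).

tup(zero, false, zero)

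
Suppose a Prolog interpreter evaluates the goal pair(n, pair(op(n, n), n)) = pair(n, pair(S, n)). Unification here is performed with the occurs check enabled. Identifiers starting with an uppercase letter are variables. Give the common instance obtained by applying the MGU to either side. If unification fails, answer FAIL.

Decompose pair/2: n = n,  pair(op(n, n), n) = pair(S, n).
Delete trivial equation n = n.
Decompose pair/2: op(n, n) = S,  n = n.
Bind S := op(n, n); no other remaining equation mentions S.
Delete trivial equation n = n.
Applying the MGU to either side gives pair(n, pair(op(n, n), n)).

pair(n, pair(op(n, n), n))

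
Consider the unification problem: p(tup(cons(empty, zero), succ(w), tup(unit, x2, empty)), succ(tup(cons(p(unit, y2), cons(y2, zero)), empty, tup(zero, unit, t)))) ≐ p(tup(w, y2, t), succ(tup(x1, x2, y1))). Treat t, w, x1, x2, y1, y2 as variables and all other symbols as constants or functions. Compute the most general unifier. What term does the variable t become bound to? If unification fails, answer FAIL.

Decompose p/2: tup(cons(empty, zero), succ(w), tup(unit, x2, empty)) ≐ tup(w, y2, t),  succ(tup(cons(p(unit, y2), cons(y2, zero)), empty, tup(zero, unit, t))) ≐ succ(tup(x1, x2, y1)).
Decompose tup/3: cons(empty, zero) ≐ w,  succ(w) ≐ y2,  tup(unit, x2, empty) ≐ t.
Bind w := cons(empty, zero); substituting into the one remaining equation that mentions w gives: succ(cons(empty, zero)) ≐ y2.
Bind y2 := succ(cons(empty, zero)); substituting into the one remaining equation that mentions y2 gives: succ(tup(cons(p(unit, succ(cons(empty, zero))), cons(succ(cons(empty, zero)), zero)), empty, tup(zero, unit, t))) ≐ succ(tup(x1, x2, y1)).
Bind t := tup(unit, x2, empty); substituting into the remaining equation gives: succ(tup(cons(p(unit, succ(cons(empty, zero))), cons(succ(cons(empty, zero)), zero)), empty, tup(zero, unit, tup(unit, x2, empty)))) ≐ succ(tup(x1, x2, y1)).
Decompose succ/1: tup(cons(p(unit, succ(cons(empty, zero))), cons(succ(cons(empty, zero)), zero)), empty, tup(zero, unit, tup(unit, x2, empty))) ≐ tup(x1, x2, y1).
Decompose tup/3: cons(p(unit, succ(cons(empty, zero))), cons(succ(cons(empty, zero)), zero)) ≐ x1,  empty ≐ x2,  tup(zero, unit, tup(unit, x2, empty)) ≐ y1.
Bind x1 := cons(p(unit, succ(cons(empty, zero))), cons(succ(cons(empty, zero)), zero)); no other remaining equation mentions x1.
Bind x2 := empty; substituting into the remaining equation gives: tup(zero, unit, tup(unit, empty, empty)) ≐ y1. Substituting into the earlier binding gives t := tup(unit, empty, empty).
Bind y1 := tup(zero, unit, tup(unit, empty, empty)).
MGU = { w := cons(empty, zero), y2 := succ(cons(empty, zero)), t := tup(unit, empty, empty), x1 := cons(p(unit, succ(cons(empty, zero))), cons(succ(cons(empty, zero)), zero)), x2 := empty, y1 := tup(zero, unit, tup(unit, empty, empty)) }, so t := tup(unit, empty, empty).

tup(unit, empty, empty)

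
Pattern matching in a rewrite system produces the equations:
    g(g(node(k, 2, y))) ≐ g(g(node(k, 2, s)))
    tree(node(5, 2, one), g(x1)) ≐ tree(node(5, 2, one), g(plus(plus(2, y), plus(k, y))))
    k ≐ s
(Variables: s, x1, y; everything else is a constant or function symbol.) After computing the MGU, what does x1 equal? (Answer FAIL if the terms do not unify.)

Decompose g/1: g(node(k, 2, y)) ≐ g(node(k, 2, s)).
Decompose g/1: node(k, 2, y) ≐ node(k, 2, s).
Decompose node/3: k ≐ k,  2 ≐ 2,  y ≐ s.
Delete trivial equation k ≐ k.
Delete trivial equation 2 ≐ 2.
Bind y := s; substituting into the one remaining equation that mentions y gives: tree(node(5, 2, one), g(x1)) ≐ tree(node(5, 2, one), g(plus(plus(2, s), plus(k, s)))).
Decompose tree/2: node(5, 2, one) ≐ node(5, 2, one),  g(x1) ≐ g(plus(plus(2, s), plus(k, s))).
Delete trivial equation node(5, 2, one) ≐ node(5, 2, one).
Decompose g/1: x1 ≐ plus(plus(2, s), plus(k, s)).
Bind x1 := plus(plus(2, s), plus(k, s)); no other remaining equation mentions x1.
Bind s := k. Substituting into the earlier bindings gives y := k, x1 := plus(plus(2, k), plus(k, k)).
MGU = { y ↦ k, x1 ↦ plus(plus(2, k), plus(k, k)), s ↦ k }, so x1 ↦ plus(plus(2, k), plus(k, k)).

plus(plus(2, k), plus(k, k))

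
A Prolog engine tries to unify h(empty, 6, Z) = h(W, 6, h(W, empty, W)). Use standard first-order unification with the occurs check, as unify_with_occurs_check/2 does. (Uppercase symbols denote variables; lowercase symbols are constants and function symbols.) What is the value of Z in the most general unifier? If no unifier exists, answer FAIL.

h(empty, empty, empty)

Decompose h/3: empty = W,  6 = 6,  Z = h(W, empty, W).
Bind W := empty; substituting into the one remaining equation that mentions W gives: Z = h(empty, empty, empty).
Delete trivial equation 6 = 6.
Bind Z := h(empty, empty, empty).
MGU = { W ↦ empty, Z ↦ h(empty, empty, empty) }, so Z ↦ h(empty, empty, empty).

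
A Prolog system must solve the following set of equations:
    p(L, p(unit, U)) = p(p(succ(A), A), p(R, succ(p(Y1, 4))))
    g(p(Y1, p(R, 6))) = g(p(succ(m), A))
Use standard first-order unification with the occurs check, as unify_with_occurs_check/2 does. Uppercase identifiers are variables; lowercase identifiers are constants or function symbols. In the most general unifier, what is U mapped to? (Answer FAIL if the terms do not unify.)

succ(p(succ(m), 4))

Decompose p/2: L = p(succ(A), A),  p(unit, U) = p(R, succ(p(Y1, 4))).
Bind L := p(succ(A), A); no other remaining equation mentions L.
Decompose p/2: unit = R,  U = succ(p(Y1, 4)).
Bind R := unit; substituting into the one remaining equation that mentions R gives: g(p(Y1, p(unit, 6))) = g(p(succ(m), A)).
Bind U := succ(p(Y1, 4)); no other remaining equation mentions U.
Decompose g/1: p(Y1, p(unit, 6)) = p(succ(m), A).
Decompose p/2: Y1 = succ(m),  p(unit, 6) = A.
Bind Y1 := succ(m); no other remaining equation mentions Y1. Substituting into the earlier binding gives U := succ(p(succ(m), 4)).
Bind A := p(unit, 6). Substituting into the earlier binding gives L := p(succ(p(unit, 6)), p(unit, 6)).
MGU = { L ↦ p(succ(p(unit, 6)), p(unit, 6)), R ↦ unit, U ↦ succ(p(succ(m), 4)), Y1 ↦ succ(m), A ↦ p(unit, 6) }, so U ↦ succ(p(succ(m), 4)).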